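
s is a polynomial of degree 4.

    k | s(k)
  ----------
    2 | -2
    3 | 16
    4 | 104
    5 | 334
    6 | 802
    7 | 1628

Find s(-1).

First differences: 18, 88, 230, 468, 826. Second differences: 70, 142, 238, 358. Third differences: 72, 96, 120. Fourth differences: 24, 24.
Level-4 differences are constant, so s has degree 4.
Fitting a degree-4 polynomial gives s(k) = k^4 - 2k³ - 2k² + k + 4.
Then s(-1) = 4.

4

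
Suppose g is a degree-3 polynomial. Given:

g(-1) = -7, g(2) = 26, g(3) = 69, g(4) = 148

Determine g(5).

Write g(x) = ax³ + bx² + cx + d; the 4 given values yield a linear system in the 4 coefficients.
Solving, g(x) = 2x³ + 5x.
Then g(5) = 275.

275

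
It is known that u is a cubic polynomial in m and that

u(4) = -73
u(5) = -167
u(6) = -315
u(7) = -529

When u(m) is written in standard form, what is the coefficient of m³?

-2

Write u(m) = am³ + bm² + cm + d; the 4 given values yield a linear system in the 4 coefficients.
Solving, u(m) = -2m³ + 3m² + m + 3.
The coefficient of m³ is -2.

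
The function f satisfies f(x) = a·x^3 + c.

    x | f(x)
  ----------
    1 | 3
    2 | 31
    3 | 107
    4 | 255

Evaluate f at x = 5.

From f(1) = 3 and f(2) = 31: 1a + c = 3 and 8a + c = 31.
Subtracting: 7a = 28, so a = 4; then c = 3 − 4·1 = -1.
So f(x) = 4x³ − 1, and f(5) = 499.

499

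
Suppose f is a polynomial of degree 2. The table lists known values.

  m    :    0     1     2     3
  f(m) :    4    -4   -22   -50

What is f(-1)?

First differences: -8, -18, -28. Second differences: -10, -10.
Level-2 differences are constant, so f has degree 2.
Fitting a degree-2 polynomial gives f(m) = -5m² - 3m + 4.
Then f(-1) = 2.

2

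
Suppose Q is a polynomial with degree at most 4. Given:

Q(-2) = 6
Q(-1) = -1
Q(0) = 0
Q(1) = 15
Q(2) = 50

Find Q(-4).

20

First differences: -7, 1, 15, 35. Second differences: 8, 14, 20. Third differences: 6, 6.
Level-3 differences are constant, so Q has degree 3.
Fitting a degree-3 polynomial gives Q(t) = t³ + 7t² + 7t.
Then Q(-4) = 20.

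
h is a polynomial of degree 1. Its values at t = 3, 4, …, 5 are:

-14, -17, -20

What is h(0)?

First differences: -3, -3.
Level-1 differences are constant, so h has degree 1.
Fitting a degree-1 polynomial gives h(t) = -3t - 5.
The constant term is h(0) = -5.

-5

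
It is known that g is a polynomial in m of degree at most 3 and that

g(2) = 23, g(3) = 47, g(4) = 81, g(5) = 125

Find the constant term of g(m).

5

First differences: 24, 34, 44. Second differences: 10, 10.
Level-2 differences are constant, so g has degree 2.
Fitting a degree-2 polynomial gives g(m) = 5m² - m + 5.
The constant term is g(0) = 5.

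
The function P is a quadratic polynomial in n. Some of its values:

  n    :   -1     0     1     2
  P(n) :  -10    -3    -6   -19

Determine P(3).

-42

First differences: 7, -3, -13. Second differences: -10, -10.
Level-2 differences are constant, so P has degree 2.
Fitting a degree-2 polynomial gives P(n) = -5n² + 2n - 3.
Then P(3) = -42.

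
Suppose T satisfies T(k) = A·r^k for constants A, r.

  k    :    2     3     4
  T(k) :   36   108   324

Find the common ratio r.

Consecutive ratio: 108/36 = 3, and 324/108 = 3, so r = 3.
Then A·3^2 = 36 gives A = 4, and T(k) = 4·3^k.

3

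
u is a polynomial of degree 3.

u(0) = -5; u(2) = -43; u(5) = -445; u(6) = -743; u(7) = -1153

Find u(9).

-2381

Write u(t) = at³ + bt² + ct + d; the 5 given values yield a linear system in the 4 coefficients.
Solving, u(t) = -3t³ - 2t² - 3t - 5.
Then u(9) = -2381.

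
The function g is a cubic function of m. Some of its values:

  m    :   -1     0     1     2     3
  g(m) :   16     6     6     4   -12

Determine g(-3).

114

Write g(m) = am³ + bm² + cm + d; the 5 given values yield a linear system in the 4 coefficients.
Solving, g(m) = -2m³ + 5m² - 3m + 6.
Then g(-3) = 114.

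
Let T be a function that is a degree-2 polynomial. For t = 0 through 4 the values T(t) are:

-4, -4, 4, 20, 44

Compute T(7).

164

First differences: 0, 8, 16, 24. Second differences: 8, 8, 8.
Level-2 differences are constant, so T has degree 2.
Fitting a degree-2 polynomial gives T(t) = 4t² - 4t - 4.
Then T(7) = 164.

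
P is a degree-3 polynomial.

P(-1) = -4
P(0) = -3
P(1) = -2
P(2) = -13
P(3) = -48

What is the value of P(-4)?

113

Write P(x) = ax³ + bx² + cx + d; the 5 given values yield a linear system in the 4 coefficients.
Solving, P(x) = -2x³ + 3x - 3.
Then P(-4) = 113.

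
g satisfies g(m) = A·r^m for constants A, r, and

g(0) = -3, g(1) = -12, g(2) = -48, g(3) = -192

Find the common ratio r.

4

Consecutive ratio: -12/(-3) = 4, and -48/(-12) = 4, so r = 4.
Then A·4^0 = -3 gives A = -3, and g(m) = -3·4^m.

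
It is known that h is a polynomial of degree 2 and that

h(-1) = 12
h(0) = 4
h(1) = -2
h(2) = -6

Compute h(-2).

22

First differences: -8, -6, -4. Second differences: 2, 2.
Level-2 differences are constant, so h has degree 2.
Fitting a degree-2 polynomial gives h(n) = n² - 7n + 4.
Then h(-2) = 22.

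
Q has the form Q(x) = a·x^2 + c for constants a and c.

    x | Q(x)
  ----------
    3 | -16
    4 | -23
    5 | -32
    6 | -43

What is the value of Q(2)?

From Q(3) = -16 and Q(4) = -23: 9a + c = -16 and 16a + c = -23.
Subtracting: 7a = -7, so a = -1; then c = -16 − (-1)·9 = -7.
So Q(x) = -1x² − 7, and Q(2) = -11.

-11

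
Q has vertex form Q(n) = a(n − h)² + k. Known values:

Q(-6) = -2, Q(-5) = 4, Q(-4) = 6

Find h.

-4

First differences 6, 2; second difference -4 = 2a, so a = -2.
Expanding, the n-coefficient is −2ah = 4h; matching it to the data gives h = -4, and then k = 6.
So Q(n) = -2(n + 4)² + 6.
Hence h = -4.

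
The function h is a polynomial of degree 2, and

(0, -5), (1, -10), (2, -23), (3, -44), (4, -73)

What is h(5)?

-110

First differences: -5, -13, -21, -29. Second differences: -8, -8, -8.
Level-2 differences are constant, so h has degree 2.
Fitting a degree-2 polynomial gives h(n) = -4n² - n - 5.
Then h(5) = -110.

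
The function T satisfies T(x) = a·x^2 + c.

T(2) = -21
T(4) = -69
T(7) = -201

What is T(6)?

From T(2) = -21 and T(4) = -69: 4a + c = -21 and 16a + c = -69.
Subtracting: 12a = -48, so a = -4; then c = -21 − (-4)·4 = -5.
So T(x) = -4x² − 5, and T(6) = -149.

-149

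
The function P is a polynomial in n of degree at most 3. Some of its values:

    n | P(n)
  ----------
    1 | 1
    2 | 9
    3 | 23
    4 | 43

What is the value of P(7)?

First differences: 8, 14, 20. Second differences: 6, 6.
Level-2 differences are constant, so P has degree 2.
Fitting a degree-2 polynomial gives P(n) = 3n² - n - 1.
Then P(7) = 139.

139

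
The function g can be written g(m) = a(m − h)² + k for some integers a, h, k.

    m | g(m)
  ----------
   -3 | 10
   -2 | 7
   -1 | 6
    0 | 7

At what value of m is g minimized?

First differences -3, -1, 1; second difference 2 = 2a, so a = 1.
Expanding, the m-coefficient is −2ah = -2h; matching it to the data gives h = -1, and then k = 6.
So g(m) = 1(m + 1)² + 6.
Hence h = -1.

-1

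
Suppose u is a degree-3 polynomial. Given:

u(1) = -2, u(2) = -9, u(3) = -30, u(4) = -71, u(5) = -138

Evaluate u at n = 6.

First differences: -7, -21, -41, -67. Second differences: -14, -20, -26. Third differences: -6, -6.
Level-3 differences are constant, so u has degree 3.
Fitting a degree-3 polynomial gives u(n) = -n³ - n² + 3n - 3.
Then u(6) = -237.

-237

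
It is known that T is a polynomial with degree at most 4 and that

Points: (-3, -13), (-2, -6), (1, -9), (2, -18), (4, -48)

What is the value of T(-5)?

-39

Write T(t) = at^4 + bt³ + ct² + dt + e; the 5 given values yield a linear system in the 5 coefficients.
Solving, the top 2 coefficients vanish, and T(t) = -2t² - 3t - 4.
Then T(-5) = -39.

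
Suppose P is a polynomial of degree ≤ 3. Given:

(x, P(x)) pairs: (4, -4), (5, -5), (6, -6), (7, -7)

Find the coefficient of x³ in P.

0

First differences: -1, -1, -1.
Level-1 differences are constant, so P has degree 1.
Fitting a degree-1 polynomial gives P(x) = -x.
The coefficient of x³ is 0.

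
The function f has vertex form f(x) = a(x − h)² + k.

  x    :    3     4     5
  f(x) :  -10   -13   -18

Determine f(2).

-9

First differences -3, -5; second difference -2 = 2a, so a = -1.
Expanding, the x-coefficient is −2ah = 2h; matching it to the data gives h = 2, and then k = -9.
So f(x) = -1(x − 2)² − 9.
f(2) = -1·0² − 9 = -9.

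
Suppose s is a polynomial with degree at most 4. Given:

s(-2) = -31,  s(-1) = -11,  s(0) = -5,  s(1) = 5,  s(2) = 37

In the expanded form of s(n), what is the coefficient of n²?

Write s(n) = an^4 + bn³ + cn² + dn + e; the 5 given values yield a linear system in the 5 coefficients.
Solving, the leading coefficient vanishes, and s(n) = 3n³ + 2n² + 5n - 5.
The coefficient of n² is 2.

2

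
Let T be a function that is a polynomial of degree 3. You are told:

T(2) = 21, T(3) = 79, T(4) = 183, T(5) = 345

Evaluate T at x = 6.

577

Write T(x) = ax³ + bx² + cx + d; the 4 given values yield a linear system in the 4 coefficients.
Solving, T(x) = 2x³ + 5x² - 5x - 5.
Then T(6) = 577.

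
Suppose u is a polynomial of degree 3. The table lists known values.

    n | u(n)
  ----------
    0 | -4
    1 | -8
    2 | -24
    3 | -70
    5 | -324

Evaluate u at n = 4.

Write u(n) = an³ + bn² + cn + d; the 5 given values yield a linear system in the 4 coefficients.
Solving, u(n) = -3n³ + 3n² - 4n - 4.
Then u(4) = -164.

-164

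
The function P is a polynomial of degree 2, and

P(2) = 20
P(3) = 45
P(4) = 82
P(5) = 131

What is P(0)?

Write P(x) = ax² + bx + c; the 4 given values yield a linear system in the 3 coefficients.
Solving, P(x) = 6x² - 5x + 6.
Then P(0) = 6.

6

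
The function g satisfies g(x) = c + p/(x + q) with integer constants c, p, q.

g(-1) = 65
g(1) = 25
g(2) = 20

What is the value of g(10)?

10

(g(x) − c)(x + q) = p for each data point; the three points give a linear system in c and q, then p follows.
Solving: c = 5, q = 2, p = 60, so g(x) = 5 + 60/(x + 2).
Then g(10) = 5 + 60/12 = 10.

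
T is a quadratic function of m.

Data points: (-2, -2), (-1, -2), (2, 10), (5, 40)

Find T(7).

Write T(m) = am² + bm + c; the 4 given values yield a linear system in the 3 coefficients.
Solving, T(m) = m² + 3m.
Then T(7) = 70.

70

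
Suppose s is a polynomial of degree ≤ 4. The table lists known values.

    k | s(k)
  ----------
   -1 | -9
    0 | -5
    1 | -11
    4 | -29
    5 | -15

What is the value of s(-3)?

-71

Write s(k) = ak^4 + bk³ + ck² + dk + e; the 5 given values yield a linear system in the 5 coefficients.
Solving, the leading coefficient vanishes, and s(k) = k³ - 5k² - 2k - 5.
Then s(-3) = -71.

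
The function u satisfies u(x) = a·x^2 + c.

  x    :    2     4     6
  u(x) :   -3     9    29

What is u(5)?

From u(2) = -3 and u(4) = 9: 4a + c = -3 and 16a + c = 9.
Subtracting: 12a = 12, so a = 1; then c = -3 − 1·4 = -7.
So u(x) = 1x² − 7, and u(5) = 18.

18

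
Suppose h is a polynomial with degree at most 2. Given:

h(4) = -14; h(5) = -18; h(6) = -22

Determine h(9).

First differences: -4, -4.
Level-1 differences are constant, so h has degree 1.
Fitting a degree-1 polynomial gives h(x) = -4x + 2.
Then h(9) = -34.

-34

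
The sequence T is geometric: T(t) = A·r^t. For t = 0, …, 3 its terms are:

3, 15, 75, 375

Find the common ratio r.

5

Consecutive ratio: 15/3 = 5, and 75/15 = 5, so r = 5.
Then A·5^0 = 3 gives A = 3, and T(t) = 3·5^t.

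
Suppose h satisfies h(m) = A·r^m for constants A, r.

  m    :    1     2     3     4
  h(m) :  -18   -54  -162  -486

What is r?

3

Consecutive ratio: -54/(-18) = 3, and -162/(-54) = 3, so r = 3.
Then A·3^1 = -18 gives A = -6, and h(m) = -6·3^m.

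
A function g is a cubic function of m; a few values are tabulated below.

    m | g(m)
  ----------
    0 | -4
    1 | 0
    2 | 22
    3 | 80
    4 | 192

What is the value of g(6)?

First differences: 4, 22, 58, 112. Second differences: 18, 36, 54. Third differences: 18, 18.
Level-3 differences are constant, so g has degree 3.
Fitting a degree-3 polynomial gives g(m) = 3m³ + m - 4.
Then g(6) = 650.

650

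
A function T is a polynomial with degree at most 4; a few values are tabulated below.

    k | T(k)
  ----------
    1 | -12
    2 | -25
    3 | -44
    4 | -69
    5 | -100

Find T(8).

-229

First differences: -13, -19, -25, -31. Second differences: -6, -6, -6.
Level-2 differences are constant, so T has degree 2.
Fitting a degree-2 polynomial gives T(k) = -3k² - 4k - 5.
Then T(8) = -229.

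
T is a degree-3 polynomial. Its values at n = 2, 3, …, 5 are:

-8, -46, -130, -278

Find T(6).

Write T(n) = an³ + bn² + cn + d; the 4 given values yield a linear system in the 4 coefficients.
Solving, T(n) = -3n³ + 4n² - n + 2.
Then T(6) = -508.

-508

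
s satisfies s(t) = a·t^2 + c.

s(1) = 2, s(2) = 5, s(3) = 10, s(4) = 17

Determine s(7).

50

From s(1) = 2 and s(2) = 5: 1a + c = 2 and 4a + c = 5.
Subtracting: 3a = 3, so a = 1; then c = 2 − 1·1 = 1.
So s(t) = 1t² + 1, and s(7) = 50.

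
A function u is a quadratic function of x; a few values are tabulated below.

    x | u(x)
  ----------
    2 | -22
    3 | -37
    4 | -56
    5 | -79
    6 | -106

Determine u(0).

-4

First differences: -15, -19, -23, -27. Second differences: -4, -4, -4.
Level-2 differences are constant, so u has degree 2.
Fitting a degree-2 polynomial gives u(x) = -2x² - 5x - 4.
Then u(0) = -4.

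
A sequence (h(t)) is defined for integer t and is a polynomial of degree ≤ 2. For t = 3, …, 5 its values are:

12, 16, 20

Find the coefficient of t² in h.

First differences: 4, 4.
Level-1 differences are constant, so h has degree 1.
Fitting a degree-1 polynomial gives h(t) = 4t.
The coefficient of t² is 0.

0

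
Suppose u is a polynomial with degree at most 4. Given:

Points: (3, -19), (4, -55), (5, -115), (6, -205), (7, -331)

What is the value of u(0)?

First differences: -36, -60, -90, -126. Second differences: -24, -30, -36. Third differences: -6, -6.
Level-3 differences are constant, so u has degree 3.
Fitting a degree-3 polynomial gives u(m) = -m³ + m + 5.
Then u(0) = 5.

5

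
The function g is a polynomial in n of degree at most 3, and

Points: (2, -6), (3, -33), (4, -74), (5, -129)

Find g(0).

First differences: -27, -41, -55. Second differences: -14, -14.
Level-2 differences are constant, so g has degree 2.
Fitting a degree-2 polynomial gives g(n) = -7n² + 8n + 6.
Then g(0) = 6.

6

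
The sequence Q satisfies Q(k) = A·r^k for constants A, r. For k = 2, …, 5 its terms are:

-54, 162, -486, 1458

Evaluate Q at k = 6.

-4374

Consecutive ratio: 162/(-54) = -3, and -486/162 = -3, so r = -3.
Then A·(-3)^2 = -54 gives A = -6, and Q(k) = -6·(-3)^k.
Q(6) = -6·(-3)^6 = -4374.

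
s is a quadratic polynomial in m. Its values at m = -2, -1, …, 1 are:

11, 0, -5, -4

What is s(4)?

35

Write s(m) = am² + bm + c; the 4 given values yield a linear system in the 3 coefficients.
Solving, s(m) = 3m² - 2m - 5.
Then s(4) = 35.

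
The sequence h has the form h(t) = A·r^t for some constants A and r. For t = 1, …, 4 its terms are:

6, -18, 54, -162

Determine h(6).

Consecutive ratio: -18/6 = -3, and 54/(-18) = -3, so r = -3.
Then A·(-3)^1 = 6 gives A = -2, and h(t) = -2·(-3)^t.
h(6) = -2·(-3)^6 = -1458.

-1458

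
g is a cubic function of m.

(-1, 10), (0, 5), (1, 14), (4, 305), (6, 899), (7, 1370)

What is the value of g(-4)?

-71

Write g(m) = am³ + bm² + cm + d; the 6 given values yield a linear system in the 4 coefficients.
Solving, g(m) = 3m³ + 7m² - m + 5.
Then g(-4) = -71.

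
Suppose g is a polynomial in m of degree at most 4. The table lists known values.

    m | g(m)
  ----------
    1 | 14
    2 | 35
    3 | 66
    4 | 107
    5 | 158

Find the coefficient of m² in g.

5

Write g(m) = am^4 + bm³ + cm² + dm + e; the 5 given values yield a linear system in the 5 coefficients.
Solving, the top 2 coefficients vanish, and g(m) = 5m² + 6m + 3.
The coefficient of m² is 5.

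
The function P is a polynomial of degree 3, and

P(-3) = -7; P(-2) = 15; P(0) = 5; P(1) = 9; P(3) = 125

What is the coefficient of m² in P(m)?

Write P(m) = am³ + bm² + cm + d; the 5 given values yield a linear system in the 4 coefficients.
Solving, P(m) = 3m³ + 6m² - 5m + 5.
The coefficient of m² is 6.

6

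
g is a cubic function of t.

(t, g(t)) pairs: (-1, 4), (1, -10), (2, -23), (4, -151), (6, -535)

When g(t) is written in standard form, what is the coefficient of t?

-4

Write g(t) = at³ + bt² + ct + d; the 5 given values yield a linear system in the 4 coefficients.
Solving, g(t) = -3t³ + 4t² - 4t - 7.
The coefficient of t is -4.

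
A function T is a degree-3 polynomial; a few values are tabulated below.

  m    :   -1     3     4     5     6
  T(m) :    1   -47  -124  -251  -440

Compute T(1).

Write T(m) = am³ + bm² + cm + d; the 5 given values yield a linear system in the 4 coefficients.
Solving, T(m) = -2m³ - m² + 4m + 4.
Then T(1) = 5.

5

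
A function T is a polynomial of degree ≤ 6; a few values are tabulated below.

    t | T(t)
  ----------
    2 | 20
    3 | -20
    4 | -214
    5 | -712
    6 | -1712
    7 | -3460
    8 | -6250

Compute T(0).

-2

Write T(t) = at^6 + bt^5 + ct^4 + dt³ + et² + pt + q; the 7 given values yield a linear system in the 7 coefficients.
Solving, the top 2 coefficients vanish, and T(t) = -2t^4 + 3t³ + 6t² + 3t - 2.
Then T(0) = -2.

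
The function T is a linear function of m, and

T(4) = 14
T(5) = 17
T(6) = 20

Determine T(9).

First differences: 3, 3.
Level-1 differences are constant, so T has degree 1.
Fitting a degree-1 polynomial gives T(m) = 3m + 2.
Then T(9) = 29.

29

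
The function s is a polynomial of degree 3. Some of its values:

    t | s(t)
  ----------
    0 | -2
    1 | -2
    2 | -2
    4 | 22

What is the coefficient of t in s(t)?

Write s(t) = at³ + bt² + ct + d; the 4 given values yield a linear system in the 4 coefficients.
Solving, s(t) = t³ - 3t² + 2t - 2.
The coefficient of t is 2.

2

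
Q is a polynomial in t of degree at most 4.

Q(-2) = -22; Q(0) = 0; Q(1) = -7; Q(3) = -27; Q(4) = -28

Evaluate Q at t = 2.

-18

Write Q(t) = at^4 + bt³ + ct² + dt + e; the 5 given values yield a linear system in the 5 coefficients.
Solving, the leading coefficient vanishes, and Q(t) = t³ - 5t² - 3t.
Then Q(2) = -18.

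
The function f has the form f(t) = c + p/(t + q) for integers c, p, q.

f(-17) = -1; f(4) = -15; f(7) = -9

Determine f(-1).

(f(t) − c)(t + q) = p for each data point; the three points give a linear system in c and q, then p follows.
Solving: c = -3, q = -1, p = -36, so f(t) = -3 − 36/(t − 1).
Then f(-1) = -3 − 36/(-2) = 15.

15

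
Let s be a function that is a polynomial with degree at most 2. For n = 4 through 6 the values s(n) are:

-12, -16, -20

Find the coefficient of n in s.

Write s(n) = an² + bn + c; the 3 given values yield a linear system in the 3 coefficients.
Solving, the leading coefficient vanishes, and s(n) = -4n + 4.
The coefficient of n is -4.

-4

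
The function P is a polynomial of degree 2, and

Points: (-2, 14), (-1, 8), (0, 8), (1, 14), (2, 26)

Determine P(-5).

68

First differences: -6, 0, 6, 12. Second differences: 6, 6, 6.
Level-2 differences are constant, so P has degree 2.
Fitting a degree-2 polynomial gives P(t) = 3t² + 3t + 8.
Then P(-5) = 68.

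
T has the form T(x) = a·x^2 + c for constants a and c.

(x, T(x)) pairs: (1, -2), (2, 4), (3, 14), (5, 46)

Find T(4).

28

From T(1) = -2 and T(2) = 4: 1a + c = -2 and 4a + c = 4.
Subtracting: 3a = 6, so a = 2; then c = -2 − 2·1 = -4.
So T(x) = 2x² − 4, and T(4) = 28.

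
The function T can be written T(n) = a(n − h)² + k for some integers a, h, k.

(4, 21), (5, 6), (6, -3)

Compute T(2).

69

First differences -15, -9; second difference 6 = 2a, so a = 3.
Expanding, the n-coefficient is −2ah = -6h; matching it to the data gives h = 7, and then k = -6.
So T(n) = 3(n − 7)² − 6.
T(2) = 3·(-5)² − 6 = 69.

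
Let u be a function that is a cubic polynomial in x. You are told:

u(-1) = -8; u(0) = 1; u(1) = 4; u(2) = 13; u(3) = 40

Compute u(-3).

-92

Write u(x) = ax³ + bx² + cx + d; the 5 given values yield a linear system in the 4 coefficients.
Solving, u(x) = 2x³ - 3x² + 4x + 1.
Then u(-3) = -92.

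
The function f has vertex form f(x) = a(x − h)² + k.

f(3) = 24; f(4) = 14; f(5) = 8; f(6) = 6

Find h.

6

First differences -10, -6, -2; second difference 4 = 2a, so a = 2.
Expanding, the x-coefficient is −2ah = -4h; matching it to the data gives h = 6, and then k = 6.
So f(x) = 2(x − 6)² + 6.
Hence h = 6.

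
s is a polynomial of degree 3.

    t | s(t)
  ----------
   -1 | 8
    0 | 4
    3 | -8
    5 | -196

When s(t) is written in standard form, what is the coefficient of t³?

Write s(t) = at³ + bt² + ct + d; the 4 given values yield a linear system in the 4 coefficients.
Solving, s(t) = -3t³ + 6t² + 5t + 4.
The coefficient of t³ is -3.

-3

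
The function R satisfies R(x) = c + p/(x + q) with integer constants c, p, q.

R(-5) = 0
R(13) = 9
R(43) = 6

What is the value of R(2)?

(R(x) − c)(x + q) = p for each data point; the three points give a linear system in c and q, then p follows.
Solving: c = 5, q = -3, p = 40, so R(x) = 5 + 40/(x − 3).
Then R(2) = 5 + 40/(-1) = -35.

-35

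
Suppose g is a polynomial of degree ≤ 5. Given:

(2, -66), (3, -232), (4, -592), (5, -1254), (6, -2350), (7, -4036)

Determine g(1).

First differences: -166, -360, -662, -1096, -1686. Second differences: -194, -302, -434, -590. Third differences: -108, -132, -156. Fourth differences: -24, -24.
Level-4 differences are constant, so g has degree 4.
Fitting a degree-4 polynomial gives g(k) = -k^4 - 4k³ - 6k² + 5k - 4.
Then g(1) = -10.

-10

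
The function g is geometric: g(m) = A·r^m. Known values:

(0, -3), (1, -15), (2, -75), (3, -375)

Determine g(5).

Consecutive ratio: -15/(-3) = 5, and -75/(-15) = 5, so r = 5.
Then A·5^0 = -3 gives A = -3, and g(m) = -3·5^m.
g(5) = -3·5^5 = -9375.

-9375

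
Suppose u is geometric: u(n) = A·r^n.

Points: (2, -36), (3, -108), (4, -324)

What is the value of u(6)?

Consecutive ratio: -108/(-36) = 3, and -324/(-108) = 3, so r = 3.
Then A·3^2 = -36 gives A = -4, and u(n) = -4·3^n.
u(6) = -4·3^6 = -2916.

-2916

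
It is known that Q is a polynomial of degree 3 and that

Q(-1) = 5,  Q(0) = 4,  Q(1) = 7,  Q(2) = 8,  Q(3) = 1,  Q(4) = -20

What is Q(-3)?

43

First differences: -1, 3, 1, -7, -21. Second differences: 4, -2, -8, -14. Third differences: -6, -6, -6.
Level-3 differences are constant, so Q has degree 3.
Fitting a degree-3 polynomial gives Q(k) = -k³ + 2k² + 2k + 4.
Then Q(-3) = 43.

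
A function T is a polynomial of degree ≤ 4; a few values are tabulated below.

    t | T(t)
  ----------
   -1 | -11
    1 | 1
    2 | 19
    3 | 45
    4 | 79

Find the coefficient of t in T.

Write T(t) = at^4 + bt³ + ct² + dt + e; the 5 given values yield a linear system in the 5 coefficients.
Solving, the top 2 coefficients vanish, and T(t) = 4t² + 6t - 9.
The coefficient of t is 6.

6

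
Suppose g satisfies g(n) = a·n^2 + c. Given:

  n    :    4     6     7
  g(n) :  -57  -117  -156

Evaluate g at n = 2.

From g(4) = -57 and g(6) = -117: 16a + c = -57 and 36a + c = -117.
Subtracting: 20a = -60, so a = -3; then c = -57 − (-3)·16 = -9.
So g(n) = -3n² − 9, and g(2) = -21.

-21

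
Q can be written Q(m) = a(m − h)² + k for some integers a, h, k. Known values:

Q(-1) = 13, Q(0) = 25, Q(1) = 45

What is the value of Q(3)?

First differences 12, 20; second difference 8 = 2a, so a = 4.
Expanding, the m-coefficient is −2ah = -8h; matching it to the data gives h = -2, and then k = 9.
So Q(m) = 4(m + 2)² + 9.
Q(3) = 4·5² + 9 = 109.

109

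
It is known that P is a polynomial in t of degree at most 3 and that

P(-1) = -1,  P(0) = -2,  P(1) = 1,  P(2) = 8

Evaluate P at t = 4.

First differences: -1, 3, 7. Second differences: 4, 4.
Level-2 differences are constant, so P has degree 2.
Fitting a degree-2 polynomial gives P(t) = 2t² + t - 2.
Then P(4) = 34.

34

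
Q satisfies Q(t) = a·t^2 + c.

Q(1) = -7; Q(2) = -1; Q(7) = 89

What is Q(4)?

From Q(1) = -7 and Q(2) = -1: 1a + c = -7 and 4a + c = -1.
Subtracting: 3a = 6, so a = 2; then c = -7 − 2·1 = -9.
So Q(t) = 2t² − 9, and Q(4) = 23.

23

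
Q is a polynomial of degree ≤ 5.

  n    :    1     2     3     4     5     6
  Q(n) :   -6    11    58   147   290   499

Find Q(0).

-5

First differences: 17, 47, 89, 143, 209. Second differences: 30, 42, 54, 66. Third differences: 12, 12, 12.
Level-3 differences are constant, so Q has degree 3.
Fitting a degree-3 polynomial gives Q(n) = 2n³ + 3n² - 6n - 5.
Then Q(0) = -5.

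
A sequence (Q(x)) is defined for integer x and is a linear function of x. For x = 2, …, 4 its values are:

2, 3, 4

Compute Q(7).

First differences: 1, 1.
Level-1 differences are constant, so Q has degree 1.
Fitting a degree-1 polynomial gives Q(x) = x.
Then Q(7) = 7.

7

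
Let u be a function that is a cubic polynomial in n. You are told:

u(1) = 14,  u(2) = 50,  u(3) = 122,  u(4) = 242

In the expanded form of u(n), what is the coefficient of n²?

Write u(n) = an³ + bn² + cn + d; the 4 given values yield a linear system in the 4 coefficients.
Solving, u(n) = 2n³ + 6n² + 4n + 2.
The coefficient of n² is 6.

6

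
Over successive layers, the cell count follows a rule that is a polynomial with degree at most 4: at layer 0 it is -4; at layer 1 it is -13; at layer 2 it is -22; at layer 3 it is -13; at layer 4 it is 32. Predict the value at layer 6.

Write the value at t as s(t).
First differences: -9, -9, 9, 45. Second differences: 0, 18, 36. Third differences: 18, 18.
Level-3 differences are constant, so s has degree 3.
Fitting a degree-3 polynomial gives s(t) = 3t³ - 9t² - 3t - 4.
Then s(6) = 302.

302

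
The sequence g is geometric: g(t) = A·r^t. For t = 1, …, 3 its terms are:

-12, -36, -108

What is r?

Consecutive ratio: -36/(-12) = 3, and -108/(-36) = 3, so r = 3.
Then A·3^1 = -12 gives A = -4, and g(t) = -4·3^t.

3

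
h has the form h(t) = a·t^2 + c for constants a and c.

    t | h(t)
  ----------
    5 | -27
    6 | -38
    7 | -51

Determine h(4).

From h(5) = -27 and h(6) = -38: 25a + c = -27 and 36a + c = -38.
Subtracting: 11a = -11, so a = -1; then c = -27 − (-1)·25 = -2.
So h(t) = -1t² − 2, and h(4) = -18.

-18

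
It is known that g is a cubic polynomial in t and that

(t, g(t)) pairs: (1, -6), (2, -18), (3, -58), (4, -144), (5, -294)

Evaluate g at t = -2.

Write g(t) = at³ + bt² + ct + d; the 5 given values yield a linear system in the 4 coefficients.
Solving, g(t) = -3t³ + 4t² - 3t - 4.
Then g(-2) = 42.

42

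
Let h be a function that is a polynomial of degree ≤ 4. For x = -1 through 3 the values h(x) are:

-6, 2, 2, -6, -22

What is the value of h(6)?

-118

First differences: 8, 0, -8, -16. Second differences: -8, -8, -8.
Level-2 differences are constant, so h has degree 2.
Fitting a degree-2 polynomial gives h(x) = -4x² + 4x + 2.
Then h(6) = -118.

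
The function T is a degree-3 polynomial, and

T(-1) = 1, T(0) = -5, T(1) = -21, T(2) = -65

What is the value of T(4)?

-309

Write T(t) = at³ + bt² + ct + d; the 4 given values yield a linear system in the 4 coefficients.
Solving, T(t) = -3t³ - 5t² - 8t - 5.
Then T(4) = -309.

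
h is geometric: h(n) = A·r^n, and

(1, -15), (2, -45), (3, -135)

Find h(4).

-405

Consecutive ratio: -45/(-15) = 3, and -135/(-45) = 3, so r = 3.
Then A·3^1 = -15 gives A = -5, and h(n) = -5·3^n.
h(4) = -5·3^4 = -405.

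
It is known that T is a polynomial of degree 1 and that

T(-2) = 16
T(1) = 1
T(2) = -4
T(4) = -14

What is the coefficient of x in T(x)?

Write T(x) = ax + b; the 4 given values yield a linear system in the 2 coefficients.
Solving, T(x) = -5x + 6.
The coefficient of x is -5.

-5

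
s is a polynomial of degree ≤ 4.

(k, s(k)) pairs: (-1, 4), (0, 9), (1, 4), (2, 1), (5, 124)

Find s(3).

12

Write s(k) = ak^4 + bk³ + ck² + dk + e; the 5 given values yield a linear system in the 5 coefficients.
Solving, the leading coefficient vanishes, and s(k) = 2k³ - 5k² - 2k + 9.
Then s(3) = 12.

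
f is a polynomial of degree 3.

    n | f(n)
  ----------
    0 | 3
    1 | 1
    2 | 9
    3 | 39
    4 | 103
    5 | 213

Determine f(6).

First differences: -2, 8, 30, 64, 110. Second differences: 10, 22, 34, 46. Third differences: 12, 12, 12.
Level-3 differences are constant, so f has degree 3.
Extending the table by one column gives the next first difference 168, so f(6) = 213 + 168 = 381.

381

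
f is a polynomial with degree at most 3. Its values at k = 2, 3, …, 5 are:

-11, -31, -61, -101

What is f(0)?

First differences: -20, -30, -40. Second differences: -10, -10.
Level-2 differences are constant, so f has degree 2.
Fitting a degree-2 polynomial gives f(k) = -5k² + 5k - 1.
Then f(0) = -1.

-1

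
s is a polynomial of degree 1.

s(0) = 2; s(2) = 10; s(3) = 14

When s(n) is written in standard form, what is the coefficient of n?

Write s(n) = an + b; the 3 given values yield a linear system in the 2 coefficients.
Solving, s(n) = 4n + 2.
The coefficient of n is 4.

4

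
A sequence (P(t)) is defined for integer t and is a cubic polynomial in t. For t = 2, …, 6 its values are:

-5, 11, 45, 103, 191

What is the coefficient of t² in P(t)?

First differences: 16, 34, 58, 88. Second differences: 18, 24, 30. Third differences: 6, 6.
Level-3 differences are constant, so P has degree 3.
Fitting a degree-3 polynomial gives P(t) = t³ - 3t - 7.
The coefficient of t² is 0.

0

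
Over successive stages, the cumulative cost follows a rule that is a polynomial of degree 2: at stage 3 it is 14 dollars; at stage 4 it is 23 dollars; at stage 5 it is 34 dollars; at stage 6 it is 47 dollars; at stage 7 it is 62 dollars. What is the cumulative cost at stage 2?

Write the value at x as T(x).
First differences: 9, 11, 13, 15. Second differences: 2, 2, 2.
Level-2 differences are constant, so T has degree 2.
Fitting a degree-2 polynomial gives T(x) = x² + 2x - 1.
Then T(2) = 7.

7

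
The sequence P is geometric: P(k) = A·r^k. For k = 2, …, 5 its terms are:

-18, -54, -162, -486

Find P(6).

Consecutive ratio: -54/(-18) = 3, and -162/(-54) = 3, so r = 3.
Then A·3^2 = -18 gives A = -2, and P(k) = -2·3^k.
P(6) = -2·3^6 = -1458.

-1458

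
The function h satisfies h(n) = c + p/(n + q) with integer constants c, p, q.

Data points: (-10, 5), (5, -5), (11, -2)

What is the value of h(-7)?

(h(n) − c)(n + q) = p for each data point; the three points give a linear system in c and q, then p follows.
Solving: c = 1, q = 1, p = -36, so h(n) = 1 − 36/(n + 1).
Then h(-7) = 1 − 36/(-6) = 7.

7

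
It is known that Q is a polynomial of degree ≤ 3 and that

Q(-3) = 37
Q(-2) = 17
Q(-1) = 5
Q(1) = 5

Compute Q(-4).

Write Q(t) = at³ + bt² + ct + d; the 4 given values yield a linear system in the 4 coefficients.
Solving, the leading coefficient vanishes, and Q(t) = 4t² + 1.
Then Q(-4) = 65.

65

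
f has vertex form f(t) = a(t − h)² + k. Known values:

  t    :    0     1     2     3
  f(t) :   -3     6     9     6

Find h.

First differences 9, 3, -3; second difference -6 = 2a, so a = -3.
Expanding, the t-coefficient is −2ah = 6h; matching it to the data gives h = 2, and then k = 9.
So f(t) = -3(t − 2)² + 9.
Hence h = 2.

2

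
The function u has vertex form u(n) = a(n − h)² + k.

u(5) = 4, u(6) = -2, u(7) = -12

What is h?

First differences -6, -10; second difference -4 = 2a, so a = -2.
Expanding, the n-coefficient is −2ah = 4h; matching it to the data gives h = 4, and then k = 6.
So u(n) = -2(n − 4)² + 6.
Hence h = 4.

4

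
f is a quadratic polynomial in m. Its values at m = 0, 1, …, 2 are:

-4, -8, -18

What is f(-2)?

-14

Write f(m) = am² + bm + c; the 3 given values yield a linear system in the 3 coefficients.
Solving, f(m) = -3m² - m - 4.
Then f(-2) = -14.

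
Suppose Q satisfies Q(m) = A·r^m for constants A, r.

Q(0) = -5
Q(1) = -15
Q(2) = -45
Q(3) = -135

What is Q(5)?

-1215

Consecutive ratio: -15/(-5) = 3, and -45/(-15) = 3, so r = 3.
Then A·3^0 = -5 gives A = -5, and Q(m) = -5·3^m.
Q(5) = -5·3^5 = -1215.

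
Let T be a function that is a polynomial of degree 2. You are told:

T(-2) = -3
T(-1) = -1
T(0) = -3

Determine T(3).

Write T(t) = at² + bt + c; the 3 given values yield a linear system in the 3 coefficients.
Solving, T(t) = -2t² - 4t - 3.
Then T(3) = -33.

-33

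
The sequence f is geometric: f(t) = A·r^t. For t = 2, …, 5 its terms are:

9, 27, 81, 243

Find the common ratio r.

3

Consecutive ratio: 27/9 = 3, and 81/27 = 3, so r = 3.
Then A·3^2 = 9 gives A = 1, and f(t) = 1·3^t.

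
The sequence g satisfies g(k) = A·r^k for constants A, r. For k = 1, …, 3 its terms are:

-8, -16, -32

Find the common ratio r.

Consecutive ratio: -16/(-8) = 2, and -32/(-16) = 2, so r = 2.
Then A·2^1 = -8 gives A = -4, and g(k) = -4·2^k.

2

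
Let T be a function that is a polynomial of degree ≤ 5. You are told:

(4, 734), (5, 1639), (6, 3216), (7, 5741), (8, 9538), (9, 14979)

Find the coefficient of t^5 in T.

0

Write T(t) = at^5 + bt^4 + ct³ + dt² + et + p; the 6 given values yield a linear system in the 6 coefficients.
Solving, the leading coefficient vanishes, and T(t) = 2t^4 + 2t³ + 4t² + 9t - 6.
The coefficient of t^5 is 0.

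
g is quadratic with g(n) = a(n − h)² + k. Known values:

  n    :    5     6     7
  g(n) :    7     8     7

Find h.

6

First differences 1, -1; second difference -2 = 2a, so a = -1.
Expanding, the n-coefficient is −2ah = 2h; matching it to the data gives h = 6, and then k = 8.
So g(n) = -1(n − 6)² + 8.
Hence h = 6.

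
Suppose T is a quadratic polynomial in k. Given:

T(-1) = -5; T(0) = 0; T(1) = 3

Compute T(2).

4

Write T(k) = ak² + bk + c; the 3 given values yield a linear system in the 3 coefficients.
Solving, T(k) = -k² + 4k.
Then T(2) = 4.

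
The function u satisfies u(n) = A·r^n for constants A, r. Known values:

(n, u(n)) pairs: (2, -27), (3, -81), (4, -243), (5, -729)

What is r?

3

Consecutive ratio: -81/(-27) = 3, and -243/(-81) = 3, so r = 3.
Then A·3^2 = -27 gives A = -3, and u(n) = -3·3^n.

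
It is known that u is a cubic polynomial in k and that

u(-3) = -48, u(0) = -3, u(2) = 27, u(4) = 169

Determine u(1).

4

Write u(k) = ak³ + bk² + ck + d; the 4 given values yield a linear system in the 4 coefficients.
Solving, u(k) = 2k³ + 2k² + 3k - 3.
Then u(1) = 4.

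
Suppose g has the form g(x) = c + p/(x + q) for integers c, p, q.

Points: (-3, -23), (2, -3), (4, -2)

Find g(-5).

25

(g(x) − c)(x + q) = p for each data point; the three points give a linear system in c and q, then p follows.
Solving: c = 1, q = 4, p = -24, so g(x) = 1 − 24/(x + 4).
Then g(-5) = 1 − 24/(-1) = 25.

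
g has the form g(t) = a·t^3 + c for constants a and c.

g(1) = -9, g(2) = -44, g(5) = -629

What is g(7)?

-1719

From g(1) = -9 and g(2) = -44: 1a + c = -9 and 8a + c = -44.
Subtracting: 7a = -35, so a = -5; then c = -9 − (-5)·1 = -4.
So g(t) = -5t³ − 4, and g(7) = -1719.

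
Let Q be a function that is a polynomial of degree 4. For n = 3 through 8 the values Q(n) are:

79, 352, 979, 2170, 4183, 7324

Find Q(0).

4

First differences: 273, 627, 1191, 2013, 3141. Second differences: 354, 564, 822, 1128. Third differences: 210, 258, 306. Fourth differences: 48, 48.
Level-4 differences are constant, so Q has degree 4.
Fitting a degree-4 polynomial gives Q(n) = 2n^4 - n³ - 5n² - 5n + 4.
Then Q(0) = 4.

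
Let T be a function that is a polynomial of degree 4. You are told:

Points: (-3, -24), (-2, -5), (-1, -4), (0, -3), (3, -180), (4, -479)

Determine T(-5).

-308

Write T(n) = an^4 + bn³ + cn² + dn + e; the 6 given values yield a linear system in the 5 coefficients.
Solving, T(n) = -n^4 - 3n³ - 2n² + n - 3.
Then T(-5) = -308.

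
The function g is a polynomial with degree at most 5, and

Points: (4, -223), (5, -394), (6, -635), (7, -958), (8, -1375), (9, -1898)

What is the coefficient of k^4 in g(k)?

Write g(k) = ak^5 + bk^4 + ck³ + dk² + ek + p; the 6 given values yield a linear system in the 6 coefficients.
Solving, the top 2 coefficients vanish, and g(k) = -2k³ - 5k² - 4k + 1.
The coefficient of k^4 is 0.

0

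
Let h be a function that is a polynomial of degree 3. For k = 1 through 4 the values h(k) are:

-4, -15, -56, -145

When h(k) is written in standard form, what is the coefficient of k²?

Write h(k) = ak³ + bk² + ck + d; the 4 given values yield a linear system in the 4 coefficients.
Solving, h(k) = -3k³ + 3k² + k - 5.
The coefficient of k² is 3.

3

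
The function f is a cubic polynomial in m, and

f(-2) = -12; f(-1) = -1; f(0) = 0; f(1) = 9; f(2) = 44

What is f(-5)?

First differences: 11, 1, 9, 35. Second differences: -10, 8, 26. Third differences: 18, 18.
Level-3 differences are constant, so f has degree 3.
Fitting a degree-3 polynomial gives f(m) = 3m³ + 4m² + 2m.
Then f(-5) = -285.

-285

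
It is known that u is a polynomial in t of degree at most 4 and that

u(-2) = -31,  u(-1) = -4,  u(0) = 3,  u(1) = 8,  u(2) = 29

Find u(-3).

Write u(t) = at^4 + bt³ + ct² + dt + e; the 5 given values yield a linear system in the 5 coefficients.
Solving, the leading coefficient vanishes, and u(t) = 3t³ - t² + 3t + 3.
Then u(-3) = -96.

-96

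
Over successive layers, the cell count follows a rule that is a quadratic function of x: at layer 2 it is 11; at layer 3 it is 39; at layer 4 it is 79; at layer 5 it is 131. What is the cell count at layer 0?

-9

Write the value at x as u(x).
First differences: 28, 40, 52. Second differences: 12, 12.
Level-2 differences are constant, so u has degree 2.
Fitting a degree-2 polynomial gives u(x) = 6x² - 2x - 9.
Then u(0) = -9.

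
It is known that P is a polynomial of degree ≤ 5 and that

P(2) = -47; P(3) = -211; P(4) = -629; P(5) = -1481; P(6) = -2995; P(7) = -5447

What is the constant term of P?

Write P(n) = an^5 + bn^4 + cn³ + dn² + en + p; the 6 given values yield a linear system in the 6 coefficients.
Solving, the leading coefficient vanishes, and P(n) = -2n^4 - 2n³ + n² - n - 1.
The constant term is P(0) = -1.

-1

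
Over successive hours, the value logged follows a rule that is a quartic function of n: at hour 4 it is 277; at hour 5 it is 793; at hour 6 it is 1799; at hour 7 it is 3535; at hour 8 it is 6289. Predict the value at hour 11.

Write the value at n as u(n).
Write u(n) = an^4 + bn³ + cn² + dn + e; the 5 given values yield a linear system in the 5 coefficients.
Solving, u(n) = 2n^4 - 4n³ + 3n² - 5n - 7.
Then u(11) = 24259.

24259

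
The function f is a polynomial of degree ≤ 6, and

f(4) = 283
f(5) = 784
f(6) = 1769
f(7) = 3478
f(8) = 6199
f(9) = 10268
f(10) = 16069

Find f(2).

13

Write f(k) = ak^6 + bk^5 + ck^4 + dk³ + ek² + pk + q; the 7 given values yield a linear system in the 7 coefficients.
Solving, the top 2 coefficients vanish, and f(k) = 2k^4 - 4k³ + 7k - 1.
Then f(2) = 13.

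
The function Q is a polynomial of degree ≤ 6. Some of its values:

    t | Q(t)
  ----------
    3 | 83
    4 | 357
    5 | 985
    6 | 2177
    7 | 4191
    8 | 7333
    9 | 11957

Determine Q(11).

First differences: 274, 628, 1192, 2014, 3142, 4624. Second differences: 354, 564, 822, 1128, 1482. Third differences: 210, 258, 306, 354. Fourth differences: 48, 48, 48.
Level-4 differences are constant, so Q has degree 4.
Fitting a degree-4 polynomial gives Q(t) = 2t^4 - t³ - 5t² - 4t + 5.
Then Q(11) = 27307.

27307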